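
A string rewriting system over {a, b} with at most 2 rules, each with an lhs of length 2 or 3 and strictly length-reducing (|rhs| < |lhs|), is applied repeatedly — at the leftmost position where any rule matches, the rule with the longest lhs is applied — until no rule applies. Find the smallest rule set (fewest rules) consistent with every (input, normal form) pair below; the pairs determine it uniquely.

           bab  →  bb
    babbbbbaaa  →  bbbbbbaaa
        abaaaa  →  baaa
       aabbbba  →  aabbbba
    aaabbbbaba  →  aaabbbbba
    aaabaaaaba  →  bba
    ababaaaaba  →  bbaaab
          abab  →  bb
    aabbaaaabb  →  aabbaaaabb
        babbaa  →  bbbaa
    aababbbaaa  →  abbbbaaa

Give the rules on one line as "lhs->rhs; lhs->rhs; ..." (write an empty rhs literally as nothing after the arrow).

  | bab => bb
  | babbbbbaaa => bbbbbbaaa
  | abaaaa => baaa
  | aabbbba

aba->b; bab->bb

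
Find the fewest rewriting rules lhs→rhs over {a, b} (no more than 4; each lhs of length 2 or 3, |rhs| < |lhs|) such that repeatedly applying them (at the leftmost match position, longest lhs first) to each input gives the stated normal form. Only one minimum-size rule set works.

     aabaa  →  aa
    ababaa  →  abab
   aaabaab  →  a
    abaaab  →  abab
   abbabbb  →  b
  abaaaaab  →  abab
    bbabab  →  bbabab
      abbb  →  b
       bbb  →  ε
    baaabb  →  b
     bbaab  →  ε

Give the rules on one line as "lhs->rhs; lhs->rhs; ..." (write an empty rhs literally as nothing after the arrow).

aab->; abb->; baa->b; bbb->

  | aabaa => aa
  | ababaa => abab
  | aaabaab => aaab => a
  | abaaab => abab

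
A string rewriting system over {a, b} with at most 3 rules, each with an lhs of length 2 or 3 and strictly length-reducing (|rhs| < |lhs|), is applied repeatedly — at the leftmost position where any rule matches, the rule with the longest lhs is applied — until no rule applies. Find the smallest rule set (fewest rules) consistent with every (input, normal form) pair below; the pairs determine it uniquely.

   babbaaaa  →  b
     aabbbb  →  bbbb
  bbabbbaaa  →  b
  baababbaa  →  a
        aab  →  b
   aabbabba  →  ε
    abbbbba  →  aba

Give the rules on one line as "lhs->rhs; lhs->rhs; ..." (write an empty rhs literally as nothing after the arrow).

  | babbaaaa => baaaaaa => baaaa => baa => b
  | aabbbb => bbbb
  | bbabbbaaa => aabbbaaa => bbbaaa => baaaa => baa => b
  | baababbaa => bbabbaa => aabbaa => bbaa => aaa => a

aa->; bba->aa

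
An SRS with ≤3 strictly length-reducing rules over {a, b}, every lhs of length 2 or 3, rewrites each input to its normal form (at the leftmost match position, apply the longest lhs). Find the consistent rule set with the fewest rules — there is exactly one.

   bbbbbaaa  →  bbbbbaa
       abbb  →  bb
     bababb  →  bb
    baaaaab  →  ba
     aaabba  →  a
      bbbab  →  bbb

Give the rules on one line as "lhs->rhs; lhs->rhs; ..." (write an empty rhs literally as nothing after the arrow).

  | bbbbbaaa => bbbbbaa
  | abbb => bb
  | bababb => babb => bb
  | baaaaab => baaaab => baaab => baab => ba

aaa->aa; ab->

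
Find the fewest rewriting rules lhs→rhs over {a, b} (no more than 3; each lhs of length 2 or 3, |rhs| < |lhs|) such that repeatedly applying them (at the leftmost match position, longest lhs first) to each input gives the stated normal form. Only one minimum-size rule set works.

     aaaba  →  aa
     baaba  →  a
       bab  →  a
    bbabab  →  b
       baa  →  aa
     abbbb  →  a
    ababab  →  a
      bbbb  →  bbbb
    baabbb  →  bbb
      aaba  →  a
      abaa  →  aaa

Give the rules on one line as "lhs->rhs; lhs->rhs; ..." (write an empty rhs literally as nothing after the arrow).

aab->b; ab->a; ba->a

  | aaaba => aba => aa
  | baaba => aaba => ba => a
  | bab => ab => a
  | bbabab => babab => abab => aab => b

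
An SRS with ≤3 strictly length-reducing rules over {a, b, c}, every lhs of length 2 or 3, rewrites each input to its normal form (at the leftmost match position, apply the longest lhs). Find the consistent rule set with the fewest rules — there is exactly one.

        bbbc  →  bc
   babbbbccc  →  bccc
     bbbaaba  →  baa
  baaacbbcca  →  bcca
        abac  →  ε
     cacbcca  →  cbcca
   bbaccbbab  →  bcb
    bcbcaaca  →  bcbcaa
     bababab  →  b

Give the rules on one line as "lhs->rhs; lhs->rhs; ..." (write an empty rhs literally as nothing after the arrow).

ab->; ac->; bb->b

  | bbbc => bbc => bc
  | babbbbccc => bbbbccc => bbbccc => bbccc => bccc
  | bbbaaba => bbaaba => baaba => baa
  | baaacbbcca => baabbcca => babcca => bcca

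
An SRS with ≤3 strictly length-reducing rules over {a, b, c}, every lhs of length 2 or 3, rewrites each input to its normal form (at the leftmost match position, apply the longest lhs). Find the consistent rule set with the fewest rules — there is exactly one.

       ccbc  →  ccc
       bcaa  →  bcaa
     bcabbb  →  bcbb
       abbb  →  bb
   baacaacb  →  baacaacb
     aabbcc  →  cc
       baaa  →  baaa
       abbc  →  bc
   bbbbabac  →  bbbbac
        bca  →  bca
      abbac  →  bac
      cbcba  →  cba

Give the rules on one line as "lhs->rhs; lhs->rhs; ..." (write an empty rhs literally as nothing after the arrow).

  | ccbc => ccc
  | bcaa
  | bcabbb => bcbb
  | abbb => bb

ab->; cbc->c; ccb->cc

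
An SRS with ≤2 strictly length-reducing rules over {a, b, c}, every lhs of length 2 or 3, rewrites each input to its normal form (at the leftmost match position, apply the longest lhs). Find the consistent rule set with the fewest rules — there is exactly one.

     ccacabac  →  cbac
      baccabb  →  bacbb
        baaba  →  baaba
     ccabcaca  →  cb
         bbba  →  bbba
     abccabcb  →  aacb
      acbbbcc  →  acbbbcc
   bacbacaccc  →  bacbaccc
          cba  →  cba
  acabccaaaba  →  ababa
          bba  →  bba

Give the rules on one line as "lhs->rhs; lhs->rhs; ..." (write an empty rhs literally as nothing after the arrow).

  | ccacabac => ccabac => cbac
  | baccabb => bacbb
  | baaba
  | ccabcaca => cbcaca => cbca => cb

bcb->a; ca->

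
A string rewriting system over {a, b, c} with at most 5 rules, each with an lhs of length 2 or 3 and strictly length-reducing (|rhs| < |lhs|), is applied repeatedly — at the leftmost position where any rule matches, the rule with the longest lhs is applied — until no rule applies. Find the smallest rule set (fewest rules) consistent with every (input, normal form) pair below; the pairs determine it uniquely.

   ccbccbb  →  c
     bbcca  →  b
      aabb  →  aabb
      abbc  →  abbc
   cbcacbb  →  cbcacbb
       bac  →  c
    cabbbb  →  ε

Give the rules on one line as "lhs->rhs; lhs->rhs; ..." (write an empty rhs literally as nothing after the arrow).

  | ccbccbb => bccbb => bbb => c
  | bbcca => bba => b
  | aabb
  | abbc

ba->; bbb->c; cab->c; cc->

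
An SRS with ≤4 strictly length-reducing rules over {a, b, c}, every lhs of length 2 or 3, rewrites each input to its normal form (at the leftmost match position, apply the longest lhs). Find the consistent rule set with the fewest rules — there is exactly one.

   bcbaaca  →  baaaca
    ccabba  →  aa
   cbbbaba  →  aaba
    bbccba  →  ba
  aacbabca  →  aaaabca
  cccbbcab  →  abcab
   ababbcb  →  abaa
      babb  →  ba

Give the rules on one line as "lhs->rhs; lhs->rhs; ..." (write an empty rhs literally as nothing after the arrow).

  | bcbaaca => baaaca
  | ccabba => abba => aa
  | cbbbaba => abbaba => aaba
  | bbccba => ccba => ba

bb->; cb->a; cc->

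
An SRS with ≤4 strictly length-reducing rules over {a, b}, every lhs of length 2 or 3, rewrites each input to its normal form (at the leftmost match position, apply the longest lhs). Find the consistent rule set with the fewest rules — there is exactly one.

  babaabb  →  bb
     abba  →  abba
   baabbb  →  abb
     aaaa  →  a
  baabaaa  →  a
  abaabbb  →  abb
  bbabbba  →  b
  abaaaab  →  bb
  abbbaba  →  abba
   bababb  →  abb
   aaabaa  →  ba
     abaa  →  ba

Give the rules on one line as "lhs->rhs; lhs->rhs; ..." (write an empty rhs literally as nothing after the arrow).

  | babaabb => aaabb => bb
  | abba
  | baabbb => babbb => abb
  | aaaa => a

aa->a; aaa->; aba->b; bab->a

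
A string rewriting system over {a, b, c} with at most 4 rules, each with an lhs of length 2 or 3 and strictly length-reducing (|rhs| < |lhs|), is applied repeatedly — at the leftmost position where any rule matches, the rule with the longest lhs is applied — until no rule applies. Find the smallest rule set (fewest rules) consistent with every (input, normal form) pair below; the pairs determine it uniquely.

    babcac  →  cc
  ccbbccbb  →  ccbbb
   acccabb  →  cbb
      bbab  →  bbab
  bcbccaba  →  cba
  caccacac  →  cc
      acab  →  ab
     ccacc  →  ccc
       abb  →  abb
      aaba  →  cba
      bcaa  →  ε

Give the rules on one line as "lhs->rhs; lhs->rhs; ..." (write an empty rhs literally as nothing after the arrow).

  | babcac => baaac => bcac => aac => cc
  | ccbbccbb => ccbacbb => ccbbb
  | acccabb => ccabb => cbb
  | bbab

aa->c; ac->; bc->a; ca->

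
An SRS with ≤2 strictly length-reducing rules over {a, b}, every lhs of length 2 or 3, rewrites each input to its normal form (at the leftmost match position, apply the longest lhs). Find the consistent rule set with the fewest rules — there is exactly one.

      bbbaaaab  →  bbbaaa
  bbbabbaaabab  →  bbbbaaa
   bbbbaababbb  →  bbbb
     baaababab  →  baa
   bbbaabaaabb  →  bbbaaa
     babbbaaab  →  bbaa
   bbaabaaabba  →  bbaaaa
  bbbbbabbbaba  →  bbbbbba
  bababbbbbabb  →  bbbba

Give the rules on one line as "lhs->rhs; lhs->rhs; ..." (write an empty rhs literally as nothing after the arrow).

ab->; abb->ba

  | bbbaaaab => bbbaaa
  | bbbabbaaabab => bbbbaaaabab => bbbbaaaab => bbbbaaa
  | bbbbaababbb => bbbbaabbb => bbbbabab => bbbbab => bbbb
  | baaababab => baaabab => baaab => baa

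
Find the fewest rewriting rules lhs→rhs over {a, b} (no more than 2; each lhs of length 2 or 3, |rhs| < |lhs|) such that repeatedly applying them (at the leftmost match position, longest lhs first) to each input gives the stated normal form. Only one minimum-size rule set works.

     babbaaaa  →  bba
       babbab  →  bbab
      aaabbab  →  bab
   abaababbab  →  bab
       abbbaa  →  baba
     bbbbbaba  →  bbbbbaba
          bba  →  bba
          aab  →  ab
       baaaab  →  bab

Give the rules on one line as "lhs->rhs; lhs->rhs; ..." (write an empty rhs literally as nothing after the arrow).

  | babbaaaa => bbaaaaa => bbaaaa => bbaaa => bbaa => bba
  | babbab => bbaab => bbab
  | aaabbab => aabbab => abbab => baab => bab
  | abaababbab => abababbab => ababbaab => abbaaab => baaaab => baaab => baab => bab

aa->a; abb->ba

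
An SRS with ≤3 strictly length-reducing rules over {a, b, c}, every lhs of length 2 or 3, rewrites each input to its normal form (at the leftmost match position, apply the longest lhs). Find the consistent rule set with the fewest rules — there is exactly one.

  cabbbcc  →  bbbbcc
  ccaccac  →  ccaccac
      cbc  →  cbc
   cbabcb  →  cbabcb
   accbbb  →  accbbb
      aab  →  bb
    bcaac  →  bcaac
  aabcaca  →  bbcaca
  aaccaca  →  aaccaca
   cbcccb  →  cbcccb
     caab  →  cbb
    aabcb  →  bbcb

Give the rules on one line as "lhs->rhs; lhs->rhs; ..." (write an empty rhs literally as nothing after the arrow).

  | cabbbcc => bbbbcc
  | ccaccac
  | cbc
  | cbabcb

aab->bb; cab->bb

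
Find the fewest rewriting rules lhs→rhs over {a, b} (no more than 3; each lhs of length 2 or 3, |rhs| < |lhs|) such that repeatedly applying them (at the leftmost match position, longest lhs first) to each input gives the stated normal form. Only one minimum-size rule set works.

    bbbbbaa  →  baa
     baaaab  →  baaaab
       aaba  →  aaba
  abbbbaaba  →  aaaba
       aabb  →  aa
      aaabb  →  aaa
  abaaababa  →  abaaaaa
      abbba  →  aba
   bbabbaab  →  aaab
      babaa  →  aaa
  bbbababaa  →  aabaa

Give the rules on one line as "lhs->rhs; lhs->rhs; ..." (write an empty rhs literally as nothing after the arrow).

bab->a; bb->

  | bbbbbaa => bbbaa => baa
  | baaaab
  | aaba
  | abbbbaaba => abbaaba => aaaba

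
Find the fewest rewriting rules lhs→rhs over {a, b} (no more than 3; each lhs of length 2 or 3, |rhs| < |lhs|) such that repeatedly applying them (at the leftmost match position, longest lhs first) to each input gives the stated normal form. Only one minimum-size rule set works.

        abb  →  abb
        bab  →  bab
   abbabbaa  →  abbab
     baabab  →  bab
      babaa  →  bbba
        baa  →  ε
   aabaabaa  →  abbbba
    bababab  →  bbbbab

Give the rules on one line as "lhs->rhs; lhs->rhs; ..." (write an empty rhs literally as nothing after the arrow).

aba->bb; baa->

  | abb
  | bab
  | abbabbaa => abbab
  | baabab => bab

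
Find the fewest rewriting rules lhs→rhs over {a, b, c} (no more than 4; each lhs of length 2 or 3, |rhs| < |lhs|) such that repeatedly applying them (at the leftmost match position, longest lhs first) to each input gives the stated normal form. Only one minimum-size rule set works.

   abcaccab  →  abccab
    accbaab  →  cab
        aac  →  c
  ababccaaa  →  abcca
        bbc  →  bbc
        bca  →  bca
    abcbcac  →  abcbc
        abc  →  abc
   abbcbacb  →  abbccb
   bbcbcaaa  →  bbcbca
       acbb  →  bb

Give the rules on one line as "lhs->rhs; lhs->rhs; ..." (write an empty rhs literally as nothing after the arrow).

aa->; ac->; ba->

  | abcaccab => abccab
  | accbaab => cbaab => cab
  | aac => c
  | ababccaaa => abccaaa => abcca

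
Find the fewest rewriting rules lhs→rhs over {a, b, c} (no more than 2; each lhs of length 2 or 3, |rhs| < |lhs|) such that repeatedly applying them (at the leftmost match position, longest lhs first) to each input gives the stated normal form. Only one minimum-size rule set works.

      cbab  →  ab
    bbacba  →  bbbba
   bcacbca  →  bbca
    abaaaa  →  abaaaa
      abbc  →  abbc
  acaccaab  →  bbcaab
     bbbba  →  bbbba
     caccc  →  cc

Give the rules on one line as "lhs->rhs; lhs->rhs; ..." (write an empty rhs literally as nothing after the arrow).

  | cbab => ab
  | bbacba => bbbba
  | bcacbca => bcbbca => bbca
  | abaaaa

ac->b; cb->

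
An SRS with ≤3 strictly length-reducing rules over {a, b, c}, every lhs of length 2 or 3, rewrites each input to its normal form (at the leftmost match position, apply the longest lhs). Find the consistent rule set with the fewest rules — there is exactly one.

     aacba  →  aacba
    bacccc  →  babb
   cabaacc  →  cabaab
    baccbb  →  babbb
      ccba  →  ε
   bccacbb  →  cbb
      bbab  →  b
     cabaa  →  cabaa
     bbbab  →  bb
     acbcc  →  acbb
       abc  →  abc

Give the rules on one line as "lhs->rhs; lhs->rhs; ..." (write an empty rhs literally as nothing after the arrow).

  | aacba
  | bacccc => babcc => babb
  | cabaacc => cabaab
  | baccbb => babbb

bba->; cc->b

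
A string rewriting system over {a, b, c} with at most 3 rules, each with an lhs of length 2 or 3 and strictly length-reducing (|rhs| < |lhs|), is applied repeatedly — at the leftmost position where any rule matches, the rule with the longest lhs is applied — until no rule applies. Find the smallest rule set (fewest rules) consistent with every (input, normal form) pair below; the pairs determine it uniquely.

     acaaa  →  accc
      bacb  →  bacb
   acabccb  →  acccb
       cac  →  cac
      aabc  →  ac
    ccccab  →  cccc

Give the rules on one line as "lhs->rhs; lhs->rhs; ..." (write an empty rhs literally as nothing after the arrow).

  | acaaa => accc
  | bacb
  | acabccb => acccb
  | cac

aaa->cc; ab->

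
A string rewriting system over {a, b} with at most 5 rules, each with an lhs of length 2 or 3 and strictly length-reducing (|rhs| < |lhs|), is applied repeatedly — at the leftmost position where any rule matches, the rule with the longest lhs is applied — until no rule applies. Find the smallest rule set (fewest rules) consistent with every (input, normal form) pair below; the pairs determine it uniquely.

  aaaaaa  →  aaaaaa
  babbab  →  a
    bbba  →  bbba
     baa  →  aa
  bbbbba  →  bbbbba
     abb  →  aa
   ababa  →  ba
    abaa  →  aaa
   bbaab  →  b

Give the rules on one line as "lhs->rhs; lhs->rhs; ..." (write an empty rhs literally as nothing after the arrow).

  | aaaaaa
  | babbab => baaab => aaab => ab => a
  | bbba
  | baa => aa

aab->b; ab->a; abb->aa; baa->aa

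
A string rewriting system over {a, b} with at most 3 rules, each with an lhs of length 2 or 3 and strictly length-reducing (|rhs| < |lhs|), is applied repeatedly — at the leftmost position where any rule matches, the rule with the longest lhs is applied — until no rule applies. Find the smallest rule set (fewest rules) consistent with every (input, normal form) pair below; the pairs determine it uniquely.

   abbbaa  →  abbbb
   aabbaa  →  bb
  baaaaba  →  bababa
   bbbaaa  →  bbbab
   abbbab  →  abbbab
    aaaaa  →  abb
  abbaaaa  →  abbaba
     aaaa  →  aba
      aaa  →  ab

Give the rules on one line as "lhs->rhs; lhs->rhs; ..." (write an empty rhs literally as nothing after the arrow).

  | abbbaa => abbbb
  | aabbaa => baa => bb
  | baaaaba => bababa
  | bbbaaa => bbbab

aa->b; aaa->ab; aab->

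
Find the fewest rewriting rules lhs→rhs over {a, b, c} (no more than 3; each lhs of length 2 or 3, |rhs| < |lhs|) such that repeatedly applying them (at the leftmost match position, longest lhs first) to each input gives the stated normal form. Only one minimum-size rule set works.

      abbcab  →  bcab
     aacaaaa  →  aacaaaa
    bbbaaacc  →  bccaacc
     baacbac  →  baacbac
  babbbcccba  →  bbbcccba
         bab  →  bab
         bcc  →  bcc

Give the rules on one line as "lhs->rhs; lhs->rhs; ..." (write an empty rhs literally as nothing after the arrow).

  | abbcab => bcab
  | aacaaaa
  | bbbaaacc => bccaacc
  | baacbac

abb->b; bba->cc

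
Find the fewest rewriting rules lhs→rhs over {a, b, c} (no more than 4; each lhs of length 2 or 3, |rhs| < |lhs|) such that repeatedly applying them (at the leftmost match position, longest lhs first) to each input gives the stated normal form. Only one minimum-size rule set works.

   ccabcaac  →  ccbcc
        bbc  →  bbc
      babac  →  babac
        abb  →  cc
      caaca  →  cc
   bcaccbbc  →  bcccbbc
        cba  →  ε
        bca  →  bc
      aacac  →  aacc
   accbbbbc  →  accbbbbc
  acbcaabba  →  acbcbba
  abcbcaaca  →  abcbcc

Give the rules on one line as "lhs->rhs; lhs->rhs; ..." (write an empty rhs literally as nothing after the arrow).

  | ccabcaac => ccbcaac => ccbcac => ccbcc
  | bbc
  | babac
  | abb => cc

abb->cc; ca->c; cba->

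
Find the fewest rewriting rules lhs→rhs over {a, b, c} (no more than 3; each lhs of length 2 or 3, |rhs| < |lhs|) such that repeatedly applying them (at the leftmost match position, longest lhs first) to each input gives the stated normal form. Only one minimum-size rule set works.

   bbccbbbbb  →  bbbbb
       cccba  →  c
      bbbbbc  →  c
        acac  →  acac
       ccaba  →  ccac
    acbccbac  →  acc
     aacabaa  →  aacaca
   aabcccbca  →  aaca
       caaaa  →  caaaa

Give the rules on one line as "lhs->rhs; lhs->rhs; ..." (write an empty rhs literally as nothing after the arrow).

ba->c; bc->c; cb->b

  | bbccbbbbb => bccbbbbb => ccbbbbb => cbbbbb => bbbbb
  | cccba => ccba => cba => ba => c
  | bbbbbc => bbbbc => bbbc => bbc => bc => c
  | acac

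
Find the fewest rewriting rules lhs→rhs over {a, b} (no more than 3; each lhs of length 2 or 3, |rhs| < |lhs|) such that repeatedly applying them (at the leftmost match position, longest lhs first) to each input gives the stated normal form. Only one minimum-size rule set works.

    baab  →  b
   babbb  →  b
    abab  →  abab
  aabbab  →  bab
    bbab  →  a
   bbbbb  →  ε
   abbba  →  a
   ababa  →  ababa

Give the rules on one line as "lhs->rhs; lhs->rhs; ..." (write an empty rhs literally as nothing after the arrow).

  | baab => b
  | babbb => baab => b
  | abab
  | aabbab => bab

aab->; bb->a; bba->b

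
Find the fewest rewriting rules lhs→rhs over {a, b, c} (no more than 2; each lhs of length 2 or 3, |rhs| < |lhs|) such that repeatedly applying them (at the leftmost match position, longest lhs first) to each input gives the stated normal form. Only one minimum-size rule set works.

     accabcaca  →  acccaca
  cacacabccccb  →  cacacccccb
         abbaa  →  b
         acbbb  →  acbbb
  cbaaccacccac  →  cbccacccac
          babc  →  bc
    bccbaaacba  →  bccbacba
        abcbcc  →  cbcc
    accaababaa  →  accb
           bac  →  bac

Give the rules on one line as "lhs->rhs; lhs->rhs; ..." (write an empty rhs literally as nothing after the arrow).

aa->; ab->

  | accabcaca => acccaca
  | cacacabccccb => cacacccccb
  | abbaa => baa => b
  | acbbb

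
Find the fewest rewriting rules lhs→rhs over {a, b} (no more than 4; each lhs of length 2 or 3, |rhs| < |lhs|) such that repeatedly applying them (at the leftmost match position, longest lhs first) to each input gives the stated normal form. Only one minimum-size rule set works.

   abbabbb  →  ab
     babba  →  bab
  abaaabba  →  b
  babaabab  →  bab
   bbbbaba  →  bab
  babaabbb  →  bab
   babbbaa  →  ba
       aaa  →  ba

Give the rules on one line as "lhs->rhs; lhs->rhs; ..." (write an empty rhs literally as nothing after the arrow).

aa->b; aba->ab; bb->b; bbb->

  | abbabbb => ababbb => abbbb => ab
  | babba => baba => bab
  | abaaabba => abaabba => ababba => abbba => aa => b
  | babaabab => bababab => babbab => babab => babb => bab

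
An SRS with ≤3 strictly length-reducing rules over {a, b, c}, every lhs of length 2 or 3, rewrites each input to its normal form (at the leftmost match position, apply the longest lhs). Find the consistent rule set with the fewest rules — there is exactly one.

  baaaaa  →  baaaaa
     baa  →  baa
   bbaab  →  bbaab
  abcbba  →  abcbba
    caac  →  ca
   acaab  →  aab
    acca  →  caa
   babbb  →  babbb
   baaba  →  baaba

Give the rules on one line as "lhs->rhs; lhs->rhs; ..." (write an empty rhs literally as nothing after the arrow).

  | baaaaa
  | baa
  | bbaab
  | abcbba

ac->; acc->ca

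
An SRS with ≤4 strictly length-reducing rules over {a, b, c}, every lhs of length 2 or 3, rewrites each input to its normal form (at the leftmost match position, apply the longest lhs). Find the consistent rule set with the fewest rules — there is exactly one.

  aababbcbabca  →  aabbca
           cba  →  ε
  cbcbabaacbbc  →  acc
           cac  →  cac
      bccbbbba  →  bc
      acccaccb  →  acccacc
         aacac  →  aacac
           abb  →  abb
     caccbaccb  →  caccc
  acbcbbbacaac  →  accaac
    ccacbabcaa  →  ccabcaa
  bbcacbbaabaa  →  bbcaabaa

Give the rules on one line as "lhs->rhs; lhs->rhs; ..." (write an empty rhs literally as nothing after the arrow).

bab->; cb->c; cba->

  | aababbcbabca => aabcbabca => aabbca
  | cba => ε
  | cbcbabaacbbc => ccbabaacbbc => cbaacbbc => acbbc => acbc => acc
  | cac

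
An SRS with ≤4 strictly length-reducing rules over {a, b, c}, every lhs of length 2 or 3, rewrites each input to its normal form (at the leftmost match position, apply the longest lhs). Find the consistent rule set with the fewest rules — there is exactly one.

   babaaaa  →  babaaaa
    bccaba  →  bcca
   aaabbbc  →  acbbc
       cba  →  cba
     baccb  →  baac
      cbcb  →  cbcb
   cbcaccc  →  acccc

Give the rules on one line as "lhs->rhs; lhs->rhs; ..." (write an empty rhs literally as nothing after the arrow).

  | babaaaa
  | bccaba => bcca
  | aaabbbc => acbbc
  | cba

aab->c; bca->cb; cab->c; ccb->ac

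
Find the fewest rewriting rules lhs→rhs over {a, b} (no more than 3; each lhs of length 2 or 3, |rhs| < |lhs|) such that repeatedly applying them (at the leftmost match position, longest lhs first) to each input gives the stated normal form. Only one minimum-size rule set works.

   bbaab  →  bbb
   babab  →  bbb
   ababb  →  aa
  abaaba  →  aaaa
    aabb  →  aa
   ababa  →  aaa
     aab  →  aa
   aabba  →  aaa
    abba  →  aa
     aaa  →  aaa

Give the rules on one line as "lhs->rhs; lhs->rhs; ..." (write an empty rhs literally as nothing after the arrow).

  | bbaab => bbab => bbb
  | babab => bbab => bbb
  | ababb => aabb => aab => aa
  | abaaba => aaaba => aaaa

ab->a; ba->b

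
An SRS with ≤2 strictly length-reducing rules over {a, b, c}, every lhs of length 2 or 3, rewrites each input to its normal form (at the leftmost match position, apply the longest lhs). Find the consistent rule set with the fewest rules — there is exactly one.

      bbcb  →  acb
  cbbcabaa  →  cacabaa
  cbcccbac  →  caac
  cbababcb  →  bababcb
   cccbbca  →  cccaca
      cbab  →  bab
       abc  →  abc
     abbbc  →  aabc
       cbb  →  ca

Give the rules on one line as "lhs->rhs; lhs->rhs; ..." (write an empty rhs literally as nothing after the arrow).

bb->a; cba->ba

  | bbcb => acb
  | cbbcabaa => cacabaa
  | cbcccbac => cbccbac => cbcbac => cbbac => caac
  | cbababcb => bababcb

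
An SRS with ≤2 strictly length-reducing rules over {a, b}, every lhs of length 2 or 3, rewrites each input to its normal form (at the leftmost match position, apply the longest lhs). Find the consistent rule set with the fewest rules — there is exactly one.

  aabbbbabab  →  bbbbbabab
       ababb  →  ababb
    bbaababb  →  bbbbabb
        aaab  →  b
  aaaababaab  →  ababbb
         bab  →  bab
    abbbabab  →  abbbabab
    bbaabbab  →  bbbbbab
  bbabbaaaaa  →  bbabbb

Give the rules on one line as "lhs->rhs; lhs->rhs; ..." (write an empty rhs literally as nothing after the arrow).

  | aabbbbabab => bbbbbabab
  | ababb
  | bbaababb => bbbbabb
  | aaab => b

aa->b; aaa->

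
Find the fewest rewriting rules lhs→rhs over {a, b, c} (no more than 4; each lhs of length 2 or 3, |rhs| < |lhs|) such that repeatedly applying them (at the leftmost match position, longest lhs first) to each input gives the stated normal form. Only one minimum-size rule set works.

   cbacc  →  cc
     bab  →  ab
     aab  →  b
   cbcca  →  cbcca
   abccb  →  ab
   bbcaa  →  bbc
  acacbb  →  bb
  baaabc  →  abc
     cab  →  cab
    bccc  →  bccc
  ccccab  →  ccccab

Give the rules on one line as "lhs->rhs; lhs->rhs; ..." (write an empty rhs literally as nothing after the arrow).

  | cbacc => cacc => cc
  | bab => ab
  | aab => b
  | cbcca

aa->; ac->; ba->a; ccb->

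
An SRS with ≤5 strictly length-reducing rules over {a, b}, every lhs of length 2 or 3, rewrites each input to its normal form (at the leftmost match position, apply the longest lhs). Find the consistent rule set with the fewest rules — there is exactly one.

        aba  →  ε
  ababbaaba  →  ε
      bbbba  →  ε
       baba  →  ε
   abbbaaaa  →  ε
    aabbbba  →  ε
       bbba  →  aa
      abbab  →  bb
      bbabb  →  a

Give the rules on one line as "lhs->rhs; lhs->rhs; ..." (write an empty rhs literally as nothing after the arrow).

  | aba => ba => ε
  | ababbaaba => babbaaba => bbaaba => baba => ba => ε
  | bbbba => aba => ba => ε
  | baba => ba => ε

aaa->bb; ab->b; ba->; bbb->a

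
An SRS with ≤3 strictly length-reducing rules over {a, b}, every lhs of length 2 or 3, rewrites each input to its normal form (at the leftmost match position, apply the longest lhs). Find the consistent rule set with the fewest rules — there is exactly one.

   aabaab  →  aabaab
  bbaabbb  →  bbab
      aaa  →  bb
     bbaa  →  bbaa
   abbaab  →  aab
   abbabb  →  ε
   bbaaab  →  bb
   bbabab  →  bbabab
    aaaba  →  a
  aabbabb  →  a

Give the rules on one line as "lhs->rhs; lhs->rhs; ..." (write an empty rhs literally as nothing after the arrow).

aaa->bb; abb->; bbb->

  | aabaab
  | bbaabbb => bbab
  | aaa => bb
  | bbaa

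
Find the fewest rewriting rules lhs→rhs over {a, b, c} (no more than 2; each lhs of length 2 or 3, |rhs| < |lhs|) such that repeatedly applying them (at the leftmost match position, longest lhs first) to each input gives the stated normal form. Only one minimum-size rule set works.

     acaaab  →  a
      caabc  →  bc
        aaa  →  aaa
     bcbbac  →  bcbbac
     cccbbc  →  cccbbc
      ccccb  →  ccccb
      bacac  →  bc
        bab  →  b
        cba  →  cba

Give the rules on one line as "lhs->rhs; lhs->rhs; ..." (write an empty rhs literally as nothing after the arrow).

  | acaaab => abaab => aab => a
  | caabc => babc => bc
  | aaa
  | bcbbac

ab->; ca->b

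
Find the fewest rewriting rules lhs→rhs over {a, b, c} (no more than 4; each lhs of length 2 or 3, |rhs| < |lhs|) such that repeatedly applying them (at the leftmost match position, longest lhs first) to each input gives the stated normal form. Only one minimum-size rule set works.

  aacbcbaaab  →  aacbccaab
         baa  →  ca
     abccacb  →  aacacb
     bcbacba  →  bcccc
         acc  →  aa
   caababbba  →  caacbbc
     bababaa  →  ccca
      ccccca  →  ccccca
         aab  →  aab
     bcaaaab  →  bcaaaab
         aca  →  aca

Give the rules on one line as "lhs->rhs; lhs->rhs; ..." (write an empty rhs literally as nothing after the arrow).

abc->aa; acc->aa; ba->c

  | aacbcbaaab => aacbccaab
  | baa => ca
  | abccacb => aacacb
  | bcbacba => bcccba => bcccc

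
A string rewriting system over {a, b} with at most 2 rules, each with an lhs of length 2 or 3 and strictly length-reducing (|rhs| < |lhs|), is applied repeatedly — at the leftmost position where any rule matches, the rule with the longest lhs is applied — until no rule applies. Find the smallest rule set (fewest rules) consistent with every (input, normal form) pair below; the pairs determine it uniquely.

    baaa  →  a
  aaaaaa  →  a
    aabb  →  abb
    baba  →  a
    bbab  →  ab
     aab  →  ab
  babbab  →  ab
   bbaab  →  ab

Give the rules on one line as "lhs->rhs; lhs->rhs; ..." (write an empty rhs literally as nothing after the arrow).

aa->a; ba->a

  | baaa => aaa => aa => a
  | aaaaaa => aaaaa => aaaa => aaa => aa => a
  | aabb => abb
  | baba => aba => aa => a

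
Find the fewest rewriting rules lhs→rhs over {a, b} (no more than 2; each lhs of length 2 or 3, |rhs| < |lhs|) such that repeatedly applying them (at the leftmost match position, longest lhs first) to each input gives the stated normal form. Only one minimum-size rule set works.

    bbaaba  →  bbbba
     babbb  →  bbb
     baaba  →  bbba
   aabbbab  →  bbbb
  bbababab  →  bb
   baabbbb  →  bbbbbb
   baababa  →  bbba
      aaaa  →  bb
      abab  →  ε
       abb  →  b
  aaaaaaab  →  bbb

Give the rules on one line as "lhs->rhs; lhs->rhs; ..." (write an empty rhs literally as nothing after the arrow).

  | bbaaba => bbbba
  | babbb => bbb
  | baaba => bbba
  | aabbbab => bbbbab => bbbb

aa->b; ab->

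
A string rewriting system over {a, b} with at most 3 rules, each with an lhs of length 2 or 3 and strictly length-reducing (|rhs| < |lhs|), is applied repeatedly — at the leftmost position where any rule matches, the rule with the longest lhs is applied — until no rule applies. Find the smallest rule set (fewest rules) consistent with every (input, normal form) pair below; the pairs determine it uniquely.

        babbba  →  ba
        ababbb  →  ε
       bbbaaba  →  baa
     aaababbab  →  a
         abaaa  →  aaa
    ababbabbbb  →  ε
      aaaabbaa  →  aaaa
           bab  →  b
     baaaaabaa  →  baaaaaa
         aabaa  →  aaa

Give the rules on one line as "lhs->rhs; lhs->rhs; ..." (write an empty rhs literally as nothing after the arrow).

ab->; bb->

  | babbba => bbba => ba
  | ababbb => abbb => bb => ε
  | bbbaaba => baaba => baa
  | aaababbab => aaabbab => aabab => aab => a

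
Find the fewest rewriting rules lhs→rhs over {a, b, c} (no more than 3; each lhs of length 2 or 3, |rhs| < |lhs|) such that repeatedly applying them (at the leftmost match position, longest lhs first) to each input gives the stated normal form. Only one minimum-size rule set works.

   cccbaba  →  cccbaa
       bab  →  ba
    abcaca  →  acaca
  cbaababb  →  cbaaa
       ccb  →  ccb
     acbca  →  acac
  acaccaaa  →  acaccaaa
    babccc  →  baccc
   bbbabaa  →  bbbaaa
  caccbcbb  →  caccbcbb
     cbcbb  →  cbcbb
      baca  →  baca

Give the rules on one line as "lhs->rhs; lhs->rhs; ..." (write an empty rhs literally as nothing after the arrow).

ab->a; bca->ac

  | cccbaba => cccbaa
  | bab => ba
  | abcaca => acaca
  | cbaababb => cbaaabb => cbaaab => cbaaa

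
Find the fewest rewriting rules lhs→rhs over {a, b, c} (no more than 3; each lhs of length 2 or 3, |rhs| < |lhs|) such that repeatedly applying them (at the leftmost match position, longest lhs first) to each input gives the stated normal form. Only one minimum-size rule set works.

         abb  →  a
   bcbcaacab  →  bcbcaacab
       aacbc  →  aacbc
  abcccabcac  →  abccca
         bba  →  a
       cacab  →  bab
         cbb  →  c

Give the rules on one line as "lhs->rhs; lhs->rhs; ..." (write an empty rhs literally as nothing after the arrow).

  | abb => a
  | bcbcaacab
  | aacbc
  | abcccabcac => abcccabb => abccca

bb->; cac->b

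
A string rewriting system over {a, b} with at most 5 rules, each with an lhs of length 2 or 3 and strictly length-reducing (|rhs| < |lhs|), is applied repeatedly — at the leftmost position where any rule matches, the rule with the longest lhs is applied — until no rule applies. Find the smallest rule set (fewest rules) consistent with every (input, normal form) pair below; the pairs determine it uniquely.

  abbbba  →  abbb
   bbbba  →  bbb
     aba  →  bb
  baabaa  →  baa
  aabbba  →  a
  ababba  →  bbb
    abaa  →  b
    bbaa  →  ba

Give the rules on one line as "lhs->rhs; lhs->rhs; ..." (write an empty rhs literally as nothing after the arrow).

aaa->a; aab->aa; aba->bb; bba->b

  | abbbba => abbb
  | bbbba => bbb
  | aba => bb
  | baabaa => baaaa => baa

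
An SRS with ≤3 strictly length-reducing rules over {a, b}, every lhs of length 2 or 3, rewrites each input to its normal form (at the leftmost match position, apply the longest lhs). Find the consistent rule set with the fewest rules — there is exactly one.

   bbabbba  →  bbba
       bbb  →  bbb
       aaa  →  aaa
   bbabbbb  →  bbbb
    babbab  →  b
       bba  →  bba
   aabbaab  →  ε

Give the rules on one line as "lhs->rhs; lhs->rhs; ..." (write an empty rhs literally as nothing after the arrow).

aab->ab; ab->; abb->

  | bbabbba => bbba
  | bbb
  | aaa
  | bbabbbb => bbbb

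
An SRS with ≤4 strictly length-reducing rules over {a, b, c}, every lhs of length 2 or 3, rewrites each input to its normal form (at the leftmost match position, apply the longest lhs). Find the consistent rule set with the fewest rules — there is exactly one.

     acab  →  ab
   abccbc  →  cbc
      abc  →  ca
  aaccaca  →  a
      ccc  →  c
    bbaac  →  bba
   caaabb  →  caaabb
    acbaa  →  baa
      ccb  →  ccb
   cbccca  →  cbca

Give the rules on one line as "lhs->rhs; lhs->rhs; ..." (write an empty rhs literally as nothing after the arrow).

  | acab => ab
  | abccbc => cacbc => cbc
  | abc => ca
  | aaccaca => acaca => aca => a

abc->ca; ac->; ccc->c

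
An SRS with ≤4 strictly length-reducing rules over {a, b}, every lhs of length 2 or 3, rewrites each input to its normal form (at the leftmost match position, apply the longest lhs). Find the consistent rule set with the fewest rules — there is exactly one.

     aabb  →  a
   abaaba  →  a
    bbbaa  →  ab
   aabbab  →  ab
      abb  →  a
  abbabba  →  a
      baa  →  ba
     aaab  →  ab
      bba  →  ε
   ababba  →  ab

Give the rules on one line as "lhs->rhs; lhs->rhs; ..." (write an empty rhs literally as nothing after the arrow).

aa->a; aba->ab; bb->a; bba->

  | aabb => abb => aa => a
  | abaaba => ababa => abba => a
  | bbbaa => abaa => aba => ab
  | aabbab => abbab => ab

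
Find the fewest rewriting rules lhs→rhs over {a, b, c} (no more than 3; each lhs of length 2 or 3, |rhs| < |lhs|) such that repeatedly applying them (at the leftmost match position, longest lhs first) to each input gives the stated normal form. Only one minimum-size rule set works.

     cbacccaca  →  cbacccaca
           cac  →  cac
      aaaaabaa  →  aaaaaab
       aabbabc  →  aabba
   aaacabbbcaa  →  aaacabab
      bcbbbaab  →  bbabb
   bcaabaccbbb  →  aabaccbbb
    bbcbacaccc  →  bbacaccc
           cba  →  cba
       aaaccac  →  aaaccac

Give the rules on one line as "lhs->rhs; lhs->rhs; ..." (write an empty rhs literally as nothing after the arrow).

  | cbacccaca
  | cac
  | aaaaabaa => aaaaaab
  | aabbabc => aabba

baa->ab; bc->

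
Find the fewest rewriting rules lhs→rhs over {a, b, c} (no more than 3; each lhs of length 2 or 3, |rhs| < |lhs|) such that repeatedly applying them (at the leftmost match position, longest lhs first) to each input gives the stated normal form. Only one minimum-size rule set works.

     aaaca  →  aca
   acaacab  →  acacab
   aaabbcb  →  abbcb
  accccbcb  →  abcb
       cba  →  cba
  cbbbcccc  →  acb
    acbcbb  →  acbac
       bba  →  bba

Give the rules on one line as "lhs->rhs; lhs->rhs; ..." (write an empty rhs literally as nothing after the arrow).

  | aaaca => aaca => aca
  | acaacab => acacab
  | aaabbcb => aabbcb => abbcb
  | accccbcb => accbcb => abcb

aa->a; cbb->ac; cc->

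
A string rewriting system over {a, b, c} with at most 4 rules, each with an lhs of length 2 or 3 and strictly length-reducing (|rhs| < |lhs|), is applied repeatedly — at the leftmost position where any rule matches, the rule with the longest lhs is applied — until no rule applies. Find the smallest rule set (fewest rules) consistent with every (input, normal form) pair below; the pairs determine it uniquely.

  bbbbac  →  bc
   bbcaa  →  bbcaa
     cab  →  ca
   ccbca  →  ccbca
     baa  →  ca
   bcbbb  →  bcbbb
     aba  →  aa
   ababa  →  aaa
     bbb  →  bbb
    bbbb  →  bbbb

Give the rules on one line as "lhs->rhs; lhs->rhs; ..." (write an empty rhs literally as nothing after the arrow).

ab->a; ba->c; bcc->a

  | bbbbac => bbbcc => bba => bc
  | bbcaa
  | cab => ca
  | ccbca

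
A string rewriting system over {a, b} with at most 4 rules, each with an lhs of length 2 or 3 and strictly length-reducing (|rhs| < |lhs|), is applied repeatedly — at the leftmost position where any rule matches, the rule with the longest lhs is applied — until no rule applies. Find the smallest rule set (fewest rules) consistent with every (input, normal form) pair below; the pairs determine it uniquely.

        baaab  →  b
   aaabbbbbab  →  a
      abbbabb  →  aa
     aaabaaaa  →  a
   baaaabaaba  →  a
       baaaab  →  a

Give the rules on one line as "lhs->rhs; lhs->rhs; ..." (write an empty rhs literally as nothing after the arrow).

aaa->; ab->a; ba->a

  | baaab => aaab => b
  | aaabbbbbab => bbbbbab => bbbbab => bbbab => bbab => bab => ab => a
  | abbbabb => abbabb => ababb => aabb => aab => aa
  | aaabaaaa => baaaa => aaaa => a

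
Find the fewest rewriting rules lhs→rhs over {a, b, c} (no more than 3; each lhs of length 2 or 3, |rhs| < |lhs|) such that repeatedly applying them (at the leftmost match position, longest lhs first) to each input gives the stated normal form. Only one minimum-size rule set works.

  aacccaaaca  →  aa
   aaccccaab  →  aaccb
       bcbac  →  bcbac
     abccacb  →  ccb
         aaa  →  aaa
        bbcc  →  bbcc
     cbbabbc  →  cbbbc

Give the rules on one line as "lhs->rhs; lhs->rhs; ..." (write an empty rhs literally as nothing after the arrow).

ab->; ca->

  | aacccaaaca => aaccaaca => aacaca => aaca => aa
  | aaccccaab => aacccab => aaccb
  | bcbac
  | abccacb => ccacb => ccb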